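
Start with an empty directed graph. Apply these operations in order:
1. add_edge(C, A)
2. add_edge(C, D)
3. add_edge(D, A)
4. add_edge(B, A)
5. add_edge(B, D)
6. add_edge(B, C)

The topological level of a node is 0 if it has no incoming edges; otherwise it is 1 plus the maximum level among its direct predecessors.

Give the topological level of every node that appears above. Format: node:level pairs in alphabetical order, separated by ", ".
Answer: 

Answer: A:3, B:0, C:1, D:2

Derivation:
Op 1: add_edge(C, A). Edges now: 1
Op 2: add_edge(C, D). Edges now: 2
Op 3: add_edge(D, A). Edges now: 3
Op 4: add_edge(B, A). Edges now: 4
Op 5: add_edge(B, D). Edges now: 5
Op 6: add_edge(B, C). Edges now: 6
Compute levels (Kahn BFS):
  sources (in-degree 0): B
  process B: level=0
    B->A: in-degree(A)=2, level(A)>=1
    B->C: in-degree(C)=0, level(C)=1, enqueue
    B->D: in-degree(D)=1, level(D)>=1
  process C: level=1
    C->A: in-degree(A)=1, level(A)>=2
    C->D: in-degree(D)=0, level(D)=2, enqueue
  process D: level=2
    D->A: in-degree(A)=0, level(A)=3, enqueue
  process A: level=3
All levels: A:3, B:0, C:1, D:2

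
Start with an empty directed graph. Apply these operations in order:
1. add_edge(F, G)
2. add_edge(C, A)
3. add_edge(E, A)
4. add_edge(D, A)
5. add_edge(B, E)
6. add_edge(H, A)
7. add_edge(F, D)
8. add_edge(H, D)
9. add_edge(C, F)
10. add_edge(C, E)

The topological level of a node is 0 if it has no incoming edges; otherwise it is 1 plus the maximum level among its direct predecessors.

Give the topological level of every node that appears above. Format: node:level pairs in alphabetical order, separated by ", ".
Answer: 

Op 1: add_edge(F, G). Edges now: 1
Op 2: add_edge(C, A). Edges now: 2
Op 3: add_edge(E, A). Edges now: 3
Op 4: add_edge(D, A). Edges now: 4
Op 5: add_edge(B, E). Edges now: 5
Op 6: add_edge(H, A). Edges now: 6
Op 7: add_edge(F, D). Edges now: 7
Op 8: add_edge(H, D). Edges now: 8
Op 9: add_edge(C, F). Edges now: 9
Op 10: add_edge(C, E). Edges now: 10
Compute levels (Kahn BFS):
  sources (in-degree 0): B, C, H
  process B: level=0
    B->E: in-degree(E)=1, level(E)>=1
  process C: level=0
    C->A: in-degree(A)=3, level(A)>=1
    C->E: in-degree(E)=0, level(E)=1, enqueue
    C->F: in-degree(F)=0, level(F)=1, enqueue
  process H: level=0
    H->A: in-degree(A)=2, level(A)>=1
    H->D: in-degree(D)=1, level(D)>=1
  process E: level=1
    E->A: in-degree(A)=1, level(A)>=2
  process F: level=1
    F->D: in-degree(D)=0, level(D)=2, enqueue
    F->G: in-degree(G)=0, level(G)=2, enqueue
  process D: level=2
    D->A: in-degree(A)=0, level(A)=3, enqueue
  process G: level=2
  process A: level=3
All levels: A:3, B:0, C:0, D:2, E:1, F:1, G:2, H:0

Answer: A:3, B:0, C:0, D:2, E:1, F:1, G:2, H:0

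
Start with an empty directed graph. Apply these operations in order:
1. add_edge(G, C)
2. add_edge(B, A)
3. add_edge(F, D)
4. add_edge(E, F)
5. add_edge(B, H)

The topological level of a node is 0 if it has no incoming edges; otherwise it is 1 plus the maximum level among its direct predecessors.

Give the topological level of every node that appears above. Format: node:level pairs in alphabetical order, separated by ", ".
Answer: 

Op 1: add_edge(G, C). Edges now: 1
Op 2: add_edge(B, A). Edges now: 2
Op 3: add_edge(F, D). Edges now: 3
Op 4: add_edge(E, F). Edges now: 4
Op 5: add_edge(B, H). Edges now: 5
Compute levels (Kahn BFS):
  sources (in-degree 0): B, E, G
  process B: level=0
    B->A: in-degree(A)=0, level(A)=1, enqueue
    B->H: in-degree(H)=0, level(H)=1, enqueue
  process E: level=0
    E->F: in-degree(F)=0, level(F)=1, enqueue
  process G: level=0
    G->C: in-degree(C)=0, level(C)=1, enqueue
  process A: level=1
  process H: level=1
  process F: level=1
    F->D: in-degree(D)=0, level(D)=2, enqueue
  process C: level=1
  process D: level=2
All levels: A:1, B:0, C:1, D:2, E:0, F:1, G:0, H:1

Answer: A:1, B:0, C:1, D:2, E:0, F:1, G:0, H:1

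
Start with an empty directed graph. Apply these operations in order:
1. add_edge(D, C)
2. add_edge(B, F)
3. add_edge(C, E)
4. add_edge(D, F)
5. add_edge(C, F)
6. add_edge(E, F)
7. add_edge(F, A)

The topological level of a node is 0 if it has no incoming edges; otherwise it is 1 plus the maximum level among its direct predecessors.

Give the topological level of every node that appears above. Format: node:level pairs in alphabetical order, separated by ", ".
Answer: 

Op 1: add_edge(D, C). Edges now: 1
Op 2: add_edge(B, F). Edges now: 2
Op 3: add_edge(C, E). Edges now: 3
Op 4: add_edge(D, F). Edges now: 4
Op 5: add_edge(C, F). Edges now: 5
Op 6: add_edge(E, F). Edges now: 6
Op 7: add_edge(F, A). Edges now: 7
Compute levels (Kahn BFS):
  sources (in-degree 0): B, D
  process B: level=0
    B->F: in-degree(F)=3, level(F)>=1
  process D: level=0
    D->C: in-degree(C)=0, level(C)=1, enqueue
    D->F: in-degree(F)=2, level(F)>=1
  process C: level=1
    C->E: in-degree(E)=0, level(E)=2, enqueue
    C->F: in-degree(F)=1, level(F)>=2
  process E: level=2
    E->F: in-degree(F)=0, level(F)=3, enqueue
  process F: level=3
    F->A: in-degree(A)=0, level(A)=4, enqueue
  process A: level=4
All levels: A:4, B:0, C:1, D:0, E:2, F:3

Answer: A:4, B:0, C:1, D:0, E:2, F:3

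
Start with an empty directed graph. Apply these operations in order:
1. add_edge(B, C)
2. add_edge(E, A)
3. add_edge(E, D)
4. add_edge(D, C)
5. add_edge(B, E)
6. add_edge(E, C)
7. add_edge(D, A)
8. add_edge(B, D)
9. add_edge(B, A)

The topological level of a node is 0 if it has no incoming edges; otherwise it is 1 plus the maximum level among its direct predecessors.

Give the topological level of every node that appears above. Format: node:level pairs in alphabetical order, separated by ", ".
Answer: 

Answer: A:3, B:0, C:3, D:2, E:1

Derivation:
Op 1: add_edge(B, C). Edges now: 1
Op 2: add_edge(E, A). Edges now: 2
Op 3: add_edge(E, D). Edges now: 3
Op 4: add_edge(D, C). Edges now: 4
Op 5: add_edge(B, E). Edges now: 5
Op 6: add_edge(E, C). Edges now: 6
Op 7: add_edge(D, A). Edges now: 7
Op 8: add_edge(B, D). Edges now: 8
Op 9: add_edge(B, A). Edges now: 9
Compute levels (Kahn BFS):
  sources (in-degree 0): B
  process B: level=0
    B->A: in-degree(A)=2, level(A)>=1
    B->C: in-degree(C)=2, level(C)>=1
    B->D: in-degree(D)=1, level(D)>=1
    B->E: in-degree(E)=0, level(E)=1, enqueue
  process E: level=1
    E->A: in-degree(A)=1, level(A)>=2
    E->C: in-degree(C)=1, level(C)>=2
    E->D: in-degree(D)=0, level(D)=2, enqueue
  process D: level=2
    D->A: in-degree(A)=0, level(A)=3, enqueue
    D->C: in-degree(C)=0, level(C)=3, enqueue
  process A: level=3
  process C: level=3
All levels: A:3, B:0, C:3, D:2, E:1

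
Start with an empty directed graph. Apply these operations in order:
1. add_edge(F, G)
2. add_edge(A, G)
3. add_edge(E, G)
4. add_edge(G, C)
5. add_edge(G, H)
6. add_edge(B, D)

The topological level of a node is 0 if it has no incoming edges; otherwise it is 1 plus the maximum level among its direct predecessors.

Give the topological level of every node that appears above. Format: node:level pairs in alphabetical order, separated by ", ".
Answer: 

Op 1: add_edge(F, G). Edges now: 1
Op 2: add_edge(A, G). Edges now: 2
Op 3: add_edge(E, G). Edges now: 3
Op 4: add_edge(G, C). Edges now: 4
Op 5: add_edge(G, H). Edges now: 5
Op 6: add_edge(B, D). Edges now: 6
Compute levels (Kahn BFS):
  sources (in-degree 0): A, B, E, F
  process A: level=0
    A->G: in-degree(G)=2, level(G)>=1
  process B: level=0
    B->D: in-degree(D)=0, level(D)=1, enqueue
  process E: level=0
    E->G: in-degree(G)=1, level(G)>=1
  process F: level=0
    F->G: in-degree(G)=0, level(G)=1, enqueue
  process D: level=1
  process G: level=1
    G->C: in-degree(C)=0, level(C)=2, enqueue
    G->H: in-degree(H)=0, level(H)=2, enqueue
  process C: level=2
  process H: level=2
All levels: A:0, B:0, C:2, D:1, E:0, F:0, G:1, H:2

Answer: A:0, B:0, C:2, D:1, E:0, F:0, G:1, H:2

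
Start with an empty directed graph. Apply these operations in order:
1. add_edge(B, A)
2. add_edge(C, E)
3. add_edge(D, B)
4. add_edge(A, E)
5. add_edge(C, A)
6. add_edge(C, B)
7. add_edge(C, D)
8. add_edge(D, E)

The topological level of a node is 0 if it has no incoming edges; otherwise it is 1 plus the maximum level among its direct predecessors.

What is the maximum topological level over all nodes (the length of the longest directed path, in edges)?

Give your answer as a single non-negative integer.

Answer: 4

Derivation:
Op 1: add_edge(B, A). Edges now: 1
Op 2: add_edge(C, E). Edges now: 2
Op 3: add_edge(D, B). Edges now: 3
Op 4: add_edge(A, E). Edges now: 4
Op 5: add_edge(C, A). Edges now: 5
Op 6: add_edge(C, B). Edges now: 6
Op 7: add_edge(C, D). Edges now: 7
Op 8: add_edge(D, E). Edges now: 8
Compute levels (Kahn BFS):
  sources (in-degree 0): C
  process C: level=0
    C->A: in-degree(A)=1, level(A)>=1
    C->B: in-degree(B)=1, level(B)>=1
    C->D: in-degree(D)=0, level(D)=1, enqueue
    C->E: in-degree(E)=2, level(E)>=1
  process D: level=1
    D->B: in-degree(B)=0, level(B)=2, enqueue
    D->E: in-degree(E)=1, level(E)>=2
  process B: level=2
    B->A: in-degree(A)=0, level(A)=3, enqueue
  process A: level=3
    A->E: in-degree(E)=0, level(E)=4, enqueue
  process E: level=4
All levels: A:3, B:2, C:0, D:1, E:4
max level = 4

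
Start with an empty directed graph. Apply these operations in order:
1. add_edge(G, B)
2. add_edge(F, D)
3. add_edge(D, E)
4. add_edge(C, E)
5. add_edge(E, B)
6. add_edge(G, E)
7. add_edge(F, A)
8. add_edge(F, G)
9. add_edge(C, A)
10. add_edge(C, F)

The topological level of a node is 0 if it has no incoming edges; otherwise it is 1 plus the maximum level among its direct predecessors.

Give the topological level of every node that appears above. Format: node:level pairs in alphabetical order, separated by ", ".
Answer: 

Answer: A:2, B:4, C:0, D:2, E:3, F:1, G:2

Derivation:
Op 1: add_edge(G, B). Edges now: 1
Op 2: add_edge(F, D). Edges now: 2
Op 3: add_edge(D, E). Edges now: 3
Op 4: add_edge(C, E). Edges now: 4
Op 5: add_edge(E, B). Edges now: 5
Op 6: add_edge(G, E). Edges now: 6
Op 7: add_edge(F, A). Edges now: 7
Op 8: add_edge(F, G). Edges now: 8
Op 9: add_edge(C, A). Edges now: 9
Op 10: add_edge(C, F). Edges now: 10
Compute levels (Kahn BFS):
  sources (in-degree 0): C
  process C: level=0
    C->A: in-degree(A)=1, level(A)>=1
    C->E: in-degree(E)=2, level(E)>=1
    C->F: in-degree(F)=0, level(F)=1, enqueue
  process F: level=1
    F->A: in-degree(A)=0, level(A)=2, enqueue
    F->D: in-degree(D)=0, level(D)=2, enqueue
    F->G: in-degree(G)=0, level(G)=2, enqueue
  process A: level=2
  process D: level=2
    D->E: in-degree(E)=1, level(E)>=3
  process G: level=2
    G->B: in-degree(B)=1, level(B)>=3
    G->E: in-degree(E)=0, level(E)=3, enqueue
  process E: level=3
    E->B: in-degree(B)=0, level(B)=4, enqueue
  process B: level=4
All levels: A:2, B:4, C:0, D:2, E:3, F:1, G:2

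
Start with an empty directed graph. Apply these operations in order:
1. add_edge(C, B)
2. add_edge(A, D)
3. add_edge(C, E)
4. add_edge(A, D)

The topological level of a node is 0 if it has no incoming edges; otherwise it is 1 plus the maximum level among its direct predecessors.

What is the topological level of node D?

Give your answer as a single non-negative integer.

Answer: 1

Derivation:
Op 1: add_edge(C, B). Edges now: 1
Op 2: add_edge(A, D). Edges now: 2
Op 3: add_edge(C, E). Edges now: 3
Op 4: add_edge(A, D) (duplicate, no change). Edges now: 3
Compute levels (Kahn BFS):
  sources (in-degree 0): A, C
  process A: level=0
    A->D: in-degree(D)=0, level(D)=1, enqueue
  process C: level=0
    C->B: in-degree(B)=0, level(B)=1, enqueue
    C->E: in-degree(E)=0, level(E)=1, enqueue
  process D: level=1
  process B: level=1
  process E: level=1
All levels: A:0, B:1, C:0, D:1, E:1
level(D) = 1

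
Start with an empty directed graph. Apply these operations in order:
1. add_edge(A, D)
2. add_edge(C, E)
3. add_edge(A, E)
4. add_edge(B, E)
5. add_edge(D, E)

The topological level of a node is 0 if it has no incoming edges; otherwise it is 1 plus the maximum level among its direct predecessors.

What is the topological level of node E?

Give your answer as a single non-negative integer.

Answer: 2

Derivation:
Op 1: add_edge(A, D). Edges now: 1
Op 2: add_edge(C, E). Edges now: 2
Op 3: add_edge(A, E). Edges now: 3
Op 4: add_edge(B, E). Edges now: 4
Op 5: add_edge(D, E). Edges now: 5
Compute levels (Kahn BFS):
  sources (in-degree 0): A, B, C
  process A: level=0
    A->D: in-degree(D)=0, level(D)=1, enqueue
    A->E: in-degree(E)=3, level(E)>=1
  process B: level=0
    B->E: in-degree(E)=2, level(E)>=1
  process C: level=0
    C->E: in-degree(E)=1, level(E)>=1
  process D: level=1
    D->E: in-degree(E)=0, level(E)=2, enqueue
  process E: level=2
All levels: A:0, B:0, C:0, D:1, E:2
level(E) = 2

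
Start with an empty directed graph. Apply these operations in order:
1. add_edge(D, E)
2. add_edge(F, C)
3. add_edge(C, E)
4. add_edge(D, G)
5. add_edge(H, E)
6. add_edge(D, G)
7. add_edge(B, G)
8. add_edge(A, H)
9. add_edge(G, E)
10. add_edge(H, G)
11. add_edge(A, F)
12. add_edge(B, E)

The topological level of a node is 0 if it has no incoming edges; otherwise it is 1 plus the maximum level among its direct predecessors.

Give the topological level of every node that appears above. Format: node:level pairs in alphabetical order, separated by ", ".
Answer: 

Op 1: add_edge(D, E). Edges now: 1
Op 2: add_edge(F, C). Edges now: 2
Op 3: add_edge(C, E). Edges now: 3
Op 4: add_edge(D, G). Edges now: 4
Op 5: add_edge(H, E). Edges now: 5
Op 6: add_edge(D, G) (duplicate, no change). Edges now: 5
Op 7: add_edge(B, G). Edges now: 6
Op 8: add_edge(A, H). Edges now: 7
Op 9: add_edge(G, E). Edges now: 8
Op 10: add_edge(H, G). Edges now: 9
Op 11: add_edge(A, F). Edges now: 10
Op 12: add_edge(B, E). Edges now: 11
Compute levels (Kahn BFS):
  sources (in-degree 0): A, B, D
  process A: level=0
    A->F: in-degree(F)=0, level(F)=1, enqueue
    A->H: in-degree(H)=0, level(H)=1, enqueue
  process B: level=0
    B->E: in-degree(E)=4, level(E)>=1
    B->G: in-degree(G)=2, level(G)>=1
  process D: level=0
    D->E: in-degree(E)=3, level(E)>=1
    D->G: in-degree(G)=1, level(G)>=1
  process F: level=1
    F->C: in-degree(C)=0, level(C)=2, enqueue
  process H: level=1
    H->E: in-degree(E)=2, level(E)>=2
    H->G: in-degree(G)=0, level(G)=2, enqueue
  process C: level=2
    C->E: in-degree(E)=1, level(E)>=3
  process G: level=2
    G->E: in-degree(E)=0, level(E)=3, enqueue
  process E: level=3
All levels: A:0, B:0, C:2, D:0, E:3, F:1, G:2, H:1

Answer: A:0, B:0, C:2, D:0, E:3, F:1, G:2, H:1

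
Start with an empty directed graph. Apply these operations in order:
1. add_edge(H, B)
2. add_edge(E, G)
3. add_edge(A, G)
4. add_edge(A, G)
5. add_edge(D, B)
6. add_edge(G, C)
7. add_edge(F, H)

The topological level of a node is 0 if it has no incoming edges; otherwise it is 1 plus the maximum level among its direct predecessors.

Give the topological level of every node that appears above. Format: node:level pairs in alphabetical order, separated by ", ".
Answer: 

Op 1: add_edge(H, B). Edges now: 1
Op 2: add_edge(E, G). Edges now: 2
Op 3: add_edge(A, G). Edges now: 3
Op 4: add_edge(A, G) (duplicate, no change). Edges now: 3
Op 5: add_edge(D, B). Edges now: 4
Op 6: add_edge(G, C). Edges now: 5
Op 7: add_edge(F, H). Edges now: 6
Compute levels (Kahn BFS):
  sources (in-degree 0): A, D, E, F
  process A: level=0
    A->G: in-degree(G)=1, level(G)>=1
  process D: level=0
    D->B: in-degree(B)=1, level(B)>=1
  process E: level=0
    E->G: in-degree(G)=0, level(G)=1, enqueue
  process F: level=0
    F->H: in-degree(H)=0, level(H)=1, enqueue
  process G: level=1
    G->C: in-degree(C)=0, level(C)=2, enqueue
  process H: level=1
    H->B: in-degree(B)=0, level(B)=2, enqueue
  process C: level=2
  process B: level=2
All levels: A:0, B:2, C:2, D:0, E:0, F:0, G:1, H:1

Answer: A:0, B:2, C:2, D:0, E:0, F:0, G:1, H:1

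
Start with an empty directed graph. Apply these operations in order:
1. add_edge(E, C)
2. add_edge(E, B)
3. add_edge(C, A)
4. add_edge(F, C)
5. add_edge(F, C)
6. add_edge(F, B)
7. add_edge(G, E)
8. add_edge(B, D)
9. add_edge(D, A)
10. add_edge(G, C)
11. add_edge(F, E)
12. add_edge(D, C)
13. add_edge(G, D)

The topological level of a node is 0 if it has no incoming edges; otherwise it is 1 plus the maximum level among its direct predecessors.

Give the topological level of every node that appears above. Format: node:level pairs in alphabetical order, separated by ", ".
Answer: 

Answer: A:5, B:2, C:4, D:3, E:1, F:0, G:0

Derivation:
Op 1: add_edge(E, C). Edges now: 1
Op 2: add_edge(E, B). Edges now: 2
Op 3: add_edge(C, A). Edges now: 3
Op 4: add_edge(F, C). Edges now: 4
Op 5: add_edge(F, C) (duplicate, no change). Edges now: 4
Op 6: add_edge(F, B). Edges now: 5
Op 7: add_edge(G, E). Edges now: 6
Op 8: add_edge(B, D). Edges now: 7
Op 9: add_edge(D, A). Edges now: 8
Op 10: add_edge(G, C). Edges now: 9
Op 11: add_edge(F, E). Edges now: 10
Op 12: add_edge(D, C). Edges now: 11
Op 13: add_edge(G, D). Edges now: 12
Compute levels (Kahn BFS):
  sources (in-degree 0): F, G
  process F: level=0
    F->B: in-degree(B)=1, level(B)>=1
    F->C: in-degree(C)=3, level(C)>=1
    F->E: in-degree(E)=1, level(E)>=1
  process G: level=0
    G->C: in-degree(C)=2, level(C)>=1
    G->D: in-degree(D)=1, level(D)>=1
    G->E: in-degree(E)=0, level(E)=1, enqueue
  process E: level=1
    E->B: in-degree(B)=0, level(B)=2, enqueue
    E->C: in-degree(C)=1, level(C)>=2
  process B: level=2
    B->D: in-degree(D)=0, level(D)=3, enqueue
  process D: level=3
    D->A: in-degree(A)=1, level(A)>=4
    D->C: in-degree(C)=0, level(C)=4, enqueue
  process C: level=4
    C->A: in-degree(A)=0, level(A)=5, enqueue
  process A: level=5
All levels: A:5, B:2, C:4, D:3, E:1, F:0, G:0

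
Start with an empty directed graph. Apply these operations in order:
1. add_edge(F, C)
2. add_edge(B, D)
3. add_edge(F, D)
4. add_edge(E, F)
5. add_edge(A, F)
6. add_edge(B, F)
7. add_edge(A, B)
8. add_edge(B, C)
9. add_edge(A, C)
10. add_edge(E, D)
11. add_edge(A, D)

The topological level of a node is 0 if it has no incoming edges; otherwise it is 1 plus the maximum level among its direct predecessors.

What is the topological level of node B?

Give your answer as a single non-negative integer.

Answer: 1

Derivation:
Op 1: add_edge(F, C). Edges now: 1
Op 2: add_edge(B, D). Edges now: 2
Op 3: add_edge(F, D). Edges now: 3
Op 4: add_edge(E, F). Edges now: 4
Op 5: add_edge(A, F). Edges now: 5
Op 6: add_edge(B, F). Edges now: 6
Op 7: add_edge(A, B). Edges now: 7
Op 8: add_edge(B, C). Edges now: 8
Op 9: add_edge(A, C). Edges now: 9
Op 10: add_edge(E, D). Edges now: 10
Op 11: add_edge(A, D). Edges now: 11
Compute levels (Kahn BFS):
  sources (in-degree 0): A, E
  process A: level=0
    A->B: in-degree(B)=0, level(B)=1, enqueue
    A->C: in-degree(C)=2, level(C)>=1
    A->D: in-degree(D)=3, level(D)>=1
    A->F: in-degree(F)=2, level(F)>=1
  process E: level=0
    E->D: in-degree(D)=2, level(D)>=1
    E->F: in-degree(F)=1, level(F)>=1
  process B: level=1
    B->C: in-degree(C)=1, level(C)>=2
    B->D: in-degree(D)=1, level(D)>=2
    B->F: in-degree(F)=0, level(F)=2, enqueue
  process F: level=2
    F->C: in-degree(C)=0, level(C)=3, enqueue
    F->D: in-degree(D)=0, level(D)=3, enqueue
  process C: level=3
  process D: level=3
All levels: A:0, B:1, C:3, D:3, E:0, F:2
level(B) = 1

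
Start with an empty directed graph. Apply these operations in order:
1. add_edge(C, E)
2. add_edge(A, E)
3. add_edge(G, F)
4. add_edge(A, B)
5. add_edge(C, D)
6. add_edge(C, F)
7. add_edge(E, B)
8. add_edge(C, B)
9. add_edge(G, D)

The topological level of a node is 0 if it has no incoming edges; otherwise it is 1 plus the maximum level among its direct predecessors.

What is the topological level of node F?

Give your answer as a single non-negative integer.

Op 1: add_edge(C, E). Edges now: 1
Op 2: add_edge(A, E). Edges now: 2
Op 3: add_edge(G, F). Edges now: 3
Op 4: add_edge(A, B). Edges now: 4
Op 5: add_edge(C, D). Edges now: 5
Op 6: add_edge(C, F). Edges now: 6
Op 7: add_edge(E, B). Edges now: 7
Op 8: add_edge(C, B). Edges now: 8
Op 9: add_edge(G, D). Edges now: 9
Compute levels (Kahn BFS):
  sources (in-degree 0): A, C, G
  process A: level=0
    A->B: in-degree(B)=2, level(B)>=1
    A->E: in-degree(E)=1, level(E)>=1
  process C: level=0
    C->B: in-degree(B)=1, level(B)>=1
    C->D: in-degree(D)=1, level(D)>=1
    C->E: in-degree(E)=0, level(E)=1, enqueue
    C->F: in-degree(F)=1, level(F)>=1
  process G: level=0
    G->D: in-degree(D)=0, level(D)=1, enqueue
    G->F: in-degree(F)=0, level(F)=1, enqueue
  process E: level=1
    E->B: in-degree(B)=0, level(B)=2, enqueue
  process D: level=1
  process F: level=1
  process B: level=2
All levels: A:0, B:2, C:0, D:1, E:1, F:1, G:0
level(F) = 1

Answer: 1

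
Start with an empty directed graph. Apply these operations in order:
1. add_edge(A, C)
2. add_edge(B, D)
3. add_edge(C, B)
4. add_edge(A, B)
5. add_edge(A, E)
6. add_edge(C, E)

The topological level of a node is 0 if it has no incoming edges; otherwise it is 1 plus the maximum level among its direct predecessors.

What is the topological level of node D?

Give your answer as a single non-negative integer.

Op 1: add_edge(A, C). Edges now: 1
Op 2: add_edge(B, D). Edges now: 2
Op 3: add_edge(C, B). Edges now: 3
Op 4: add_edge(A, B). Edges now: 4
Op 5: add_edge(A, E). Edges now: 5
Op 6: add_edge(C, E). Edges now: 6
Compute levels (Kahn BFS):
  sources (in-degree 0): A
  process A: level=0
    A->B: in-degree(B)=1, level(B)>=1
    A->C: in-degree(C)=0, level(C)=1, enqueue
    A->E: in-degree(E)=1, level(E)>=1
  process C: level=1
    C->B: in-degree(B)=0, level(B)=2, enqueue
    C->E: in-degree(E)=0, level(E)=2, enqueue
  process B: level=2
    B->D: in-degree(D)=0, level(D)=3, enqueue
  process E: level=2
  process D: level=3
All levels: A:0, B:2, C:1, D:3, E:2
level(D) = 3

Answer: 3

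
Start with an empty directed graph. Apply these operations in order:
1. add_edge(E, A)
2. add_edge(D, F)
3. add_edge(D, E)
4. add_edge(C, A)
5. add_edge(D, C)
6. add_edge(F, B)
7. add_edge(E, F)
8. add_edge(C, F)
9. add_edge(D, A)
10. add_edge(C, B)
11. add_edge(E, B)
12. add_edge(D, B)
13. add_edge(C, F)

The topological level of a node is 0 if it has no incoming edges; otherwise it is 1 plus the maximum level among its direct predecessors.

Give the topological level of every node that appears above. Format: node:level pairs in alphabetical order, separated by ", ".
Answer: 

Answer: A:2, B:3, C:1, D:0, E:1, F:2

Derivation:
Op 1: add_edge(E, A). Edges now: 1
Op 2: add_edge(D, F). Edges now: 2
Op 3: add_edge(D, E). Edges now: 3
Op 4: add_edge(C, A). Edges now: 4
Op 5: add_edge(D, C). Edges now: 5
Op 6: add_edge(F, B). Edges now: 6
Op 7: add_edge(E, F). Edges now: 7
Op 8: add_edge(C, F). Edges now: 8
Op 9: add_edge(D, A). Edges now: 9
Op 10: add_edge(C, B). Edges now: 10
Op 11: add_edge(E, B). Edges now: 11
Op 12: add_edge(D, B). Edges now: 12
Op 13: add_edge(C, F) (duplicate, no change). Edges now: 12
Compute levels (Kahn BFS):
  sources (in-degree 0): D
  process D: level=0
    D->A: in-degree(A)=2, level(A)>=1
    D->B: in-degree(B)=3, level(B)>=1
    D->C: in-degree(C)=0, level(C)=1, enqueue
    D->E: in-degree(E)=0, level(E)=1, enqueue
    D->F: in-degree(F)=2, level(F)>=1
  process C: level=1
    C->A: in-degree(A)=1, level(A)>=2
    C->B: in-degree(B)=2, level(B)>=2
    C->F: in-degree(F)=1, level(F)>=2
  process E: level=1
    E->A: in-degree(A)=0, level(A)=2, enqueue
    E->B: in-degree(B)=1, level(B)>=2
    E->F: in-degree(F)=0, level(F)=2, enqueue
  process A: level=2
  process F: level=2
    F->B: in-degree(B)=0, level(B)=3, enqueue
  process B: level=3
All levels: A:2, B:3, C:1, D:0, E:1, F:2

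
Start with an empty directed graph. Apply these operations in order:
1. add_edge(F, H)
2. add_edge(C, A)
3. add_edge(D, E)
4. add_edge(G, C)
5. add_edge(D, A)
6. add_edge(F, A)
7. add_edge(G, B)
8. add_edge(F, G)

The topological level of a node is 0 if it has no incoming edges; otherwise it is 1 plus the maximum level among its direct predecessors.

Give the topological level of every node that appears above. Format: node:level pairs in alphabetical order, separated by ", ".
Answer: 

Op 1: add_edge(F, H). Edges now: 1
Op 2: add_edge(C, A). Edges now: 2
Op 3: add_edge(D, E). Edges now: 3
Op 4: add_edge(G, C). Edges now: 4
Op 5: add_edge(D, A). Edges now: 5
Op 6: add_edge(F, A). Edges now: 6
Op 7: add_edge(G, B). Edges now: 7
Op 8: add_edge(F, G). Edges now: 8
Compute levels (Kahn BFS):
  sources (in-degree 0): D, F
  process D: level=0
    D->A: in-degree(A)=2, level(A)>=1
    D->E: in-degree(E)=0, level(E)=1, enqueue
  process F: level=0
    F->A: in-degree(A)=1, level(A)>=1
    F->G: in-degree(G)=0, level(G)=1, enqueue
    F->H: in-degree(H)=0, level(H)=1, enqueue
  process E: level=1
  process G: level=1
    G->B: in-degree(B)=0, level(B)=2, enqueue
    G->C: in-degree(C)=0, level(C)=2, enqueue
  process H: level=1
  process B: level=2
  process C: level=2
    C->A: in-degree(A)=0, level(A)=3, enqueue
  process A: level=3
All levels: A:3, B:2, C:2, D:0, E:1, F:0, G:1, H:1

Answer: A:3, B:2, C:2, D:0, E:1, F:0, G:1, H:1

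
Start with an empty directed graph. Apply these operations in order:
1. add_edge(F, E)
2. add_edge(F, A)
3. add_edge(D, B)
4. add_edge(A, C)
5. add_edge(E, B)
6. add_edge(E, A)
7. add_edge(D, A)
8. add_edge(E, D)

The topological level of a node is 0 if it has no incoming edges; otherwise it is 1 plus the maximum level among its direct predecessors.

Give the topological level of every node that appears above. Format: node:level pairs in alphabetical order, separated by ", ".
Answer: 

Op 1: add_edge(F, E). Edges now: 1
Op 2: add_edge(F, A). Edges now: 2
Op 3: add_edge(D, B). Edges now: 3
Op 4: add_edge(A, C). Edges now: 4
Op 5: add_edge(E, B). Edges now: 5
Op 6: add_edge(E, A). Edges now: 6
Op 7: add_edge(D, A). Edges now: 7
Op 8: add_edge(E, D). Edges now: 8
Compute levels (Kahn BFS):
  sources (in-degree 0): F
  process F: level=0
    F->A: in-degree(A)=2, level(A)>=1
    F->E: in-degree(E)=0, level(E)=1, enqueue
  process E: level=1
    E->A: in-degree(A)=1, level(A)>=2
    E->B: in-degree(B)=1, level(B)>=2
    E->D: in-degree(D)=0, level(D)=2, enqueue
  process D: level=2
    D->A: in-degree(A)=0, level(A)=3, enqueue
    D->B: in-degree(B)=0, level(B)=3, enqueue
  process A: level=3
    A->C: in-degree(C)=0, level(C)=4, enqueue
  process B: level=3
  process C: level=4
All levels: A:3, B:3, C:4, D:2, E:1, F:0

Answer: A:3, B:3, C:4, D:2, E:1, F:0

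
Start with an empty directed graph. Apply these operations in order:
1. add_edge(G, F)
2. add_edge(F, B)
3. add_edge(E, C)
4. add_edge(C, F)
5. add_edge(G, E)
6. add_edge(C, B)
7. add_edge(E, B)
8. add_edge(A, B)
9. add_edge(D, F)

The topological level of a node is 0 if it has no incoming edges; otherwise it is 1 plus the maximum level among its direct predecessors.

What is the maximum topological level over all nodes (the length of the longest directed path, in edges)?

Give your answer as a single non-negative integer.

Op 1: add_edge(G, F). Edges now: 1
Op 2: add_edge(F, B). Edges now: 2
Op 3: add_edge(E, C). Edges now: 3
Op 4: add_edge(C, F). Edges now: 4
Op 5: add_edge(G, E). Edges now: 5
Op 6: add_edge(C, B). Edges now: 6
Op 7: add_edge(E, B). Edges now: 7
Op 8: add_edge(A, B). Edges now: 8
Op 9: add_edge(D, F). Edges now: 9
Compute levels (Kahn BFS):
  sources (in-degree 0): A, D, G
  process A: level=0
    A->B: in-degree(B)=3, level(B)>=1
  process D: level=0
    D->F: in-degree(F)=2, level(F)>=1
  process G: level=0
    G->E: in-degree(E)=0, level(E)=1, enqueue
    G->F: in-degree(F)=1, level(F)>=1
  process E: level=1
    E->B: in-degree(B)=2, level(B)>=2
    E->C: in-degree(C)=0, level(C)=2, enqueue
  process C: level=2
    C->B: in-degree(B)=1, level(B)>=3
    C->F: in-degree(F)=0, level(F)=3, enqueue
  process F: level=3
    F->B: in-degree(B)=0, level(B)=4, enqueue
  process B: level=4
All levels: A:0, B:4, C:2, D:0, E:1, F:3, G:0
max level = 4

Answer: 4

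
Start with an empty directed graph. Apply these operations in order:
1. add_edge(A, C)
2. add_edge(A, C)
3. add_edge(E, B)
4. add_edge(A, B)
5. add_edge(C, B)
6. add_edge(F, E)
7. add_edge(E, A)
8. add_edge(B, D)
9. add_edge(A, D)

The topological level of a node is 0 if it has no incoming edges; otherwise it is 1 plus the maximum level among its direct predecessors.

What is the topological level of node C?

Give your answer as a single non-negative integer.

Op 1: add_edge(A, C). Edges now: 1
Op 2: add_edge(A, C) (duplicate, no change). Edges now: 1
Op 3: add_edge(E, B). Edges now: 2
Op 4: add_edge(A, B). Edges now: 3
Op 5: add_edge(C, B). Edges now: 4
Op 6: add_edge(F, E). Edges now: 5
Op 7: add_edge(E, A). Edges now: 6
Op 8: add_edge(B, D). Edges now: 7
Op 9: add_edge(A, D). Edges now: 8
Compute levels (Kahn BFS):
  sources (in-degree 0): F
  process F: level=0
    F->E: in-degree(E)=0, level(E)=1, enqueue
  process E: level=1
    E->A: in-degree(A)=0, level(A)=2, enqueue
    E->B: in-degree(B)=2, level(B)>=2
  process A: level=2
    A->B: in-degree(B)=1, level(B)>=3
    A->C: in-degree(C)=0, level(C)=3, enqueue
    A->D: in-degree(D)=1, level(D)>=3
  process C: level=3
    C->B: in-degree(B)=0, level(B)=4, enqueue
  process B: level=4
    B->D: in-degree(D)=0, level(D)=5, enqueue
  process D: level=5
All levels: A:2, B:4, C:3, D:5, E:1, F:0
level(C) = 3

Answer: 3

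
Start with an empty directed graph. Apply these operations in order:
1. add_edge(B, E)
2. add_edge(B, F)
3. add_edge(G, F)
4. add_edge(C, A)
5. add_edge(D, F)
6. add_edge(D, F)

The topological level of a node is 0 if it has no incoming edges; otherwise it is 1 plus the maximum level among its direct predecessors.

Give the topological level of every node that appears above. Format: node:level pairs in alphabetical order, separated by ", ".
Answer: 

Op 1: add_edge(B, E). Edges now: 1
Op 2: add_edge(B, F). Edges now: 2
Op 3: add_edge(G, F). Edges now: 3
Op 4: add_edge(C, A). Edges now: 4
Op 5: add_edge(D, F). Edges now: 5
Op 6: add_edge(D, F) (duplicate, no change). Edges now: 5
Compute levels (Kahn BFS):
  sources (in-degree 0): B, C, D, G
  process B: level=0
    B->E: in-degree(E)=0, level(E)=1, enqueue
    B->F: in-degree(F)=2, level(F)>=1
  process C: level=0
    C->A: in-degree(A)=0, level(A)=1, enqueue
  process D: level=0
    D->F: in-degree(F)=1, level(F)>=1
  process G: level=0
    G->F: in-degree(F)=0, level(F)=1, enqueue
  process E: level=1
  process A: level=1
  process F: level=1
All levels: A:1, B:0, C:0, D:0, E:1, F:1, G:0

Answer: A:1, B:0, C:0, D:0, E:1, F:1, G:0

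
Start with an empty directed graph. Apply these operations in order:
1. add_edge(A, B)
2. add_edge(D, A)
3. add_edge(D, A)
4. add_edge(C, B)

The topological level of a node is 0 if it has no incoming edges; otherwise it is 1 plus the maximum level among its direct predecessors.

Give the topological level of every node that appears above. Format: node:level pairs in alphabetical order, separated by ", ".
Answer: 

Answer: A:1, B:2, C:0, D:0

Derivation:
Op 1: add_edge(A, B). Edges now: 1
Op 2: add_edge(D, A). Edges now: 2
Op 3: add_edge(D, A) (duplicate, no change). Edges now: 2
Op 4: add_edge(C, B). Edges now: 3
Compute levels (Kahn BFS):
  sources (in-degree 0): C, D
  process C: level=0
    C->B: in-degree(B)=1, level(B)>=1
  process D: level=0
    D->A: in-degree(A)=0, level(A)=1, enqueue
  process A: level=1
    A->B: in-degree(B)=0, level(B)=2, enqueue
  process B: level=2
All levels: A:1, B:2, C:0, D:0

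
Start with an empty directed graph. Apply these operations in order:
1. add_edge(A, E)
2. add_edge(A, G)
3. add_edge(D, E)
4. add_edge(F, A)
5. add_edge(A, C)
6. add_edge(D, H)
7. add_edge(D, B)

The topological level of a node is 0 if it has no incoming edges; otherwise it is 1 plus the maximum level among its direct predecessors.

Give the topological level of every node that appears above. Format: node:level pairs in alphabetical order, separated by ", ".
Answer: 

Op 1: add_edge(A, E). Edges now: 1
Op 2: add_edge(A, G). Edges now: 2
Op 3: add_edge(D, E). Edges now: 3
Op 4: add_edge(F, A). Edges now: 4
Op 5: add_edge(A, C). Edges now: 5
Op 6: add_edge(D, H). Edges now: 6
Op 7: add_edge(D, B). Edges now: 7
Compute levels (Kahn BFS):
  sources (in-degree 0): D, F
  process D: level=0
    D->B: in-degree(B)=0, level(B)=1, enqueue
    D->E: in-degree(E)=1, level(E)>=1
    D->H: in-degree(H)=0, level(H)=1, enqueue
  process F: level=0
    F->A: in-degree(A)=0, level(A)=1, enqueue
  process B: level=1
  process H: level=1
  process A: level=1
    A->C: in-degree(C)=0, level(C)=2, enqueue
    A->E: in-degree(E)=0, level(E)=2, enqueue
    A->G: in-degree(G)=0, level(G)=2, enqueue
  process C: level=2
  process E: level=2
  process G: level=2
All levels: A:1, B:1, C:2, D:0, E:2, F:0, G:2, H:1

Answer: A:1, B:1, C:2, D:0, E:2, F:0, G:2, H:1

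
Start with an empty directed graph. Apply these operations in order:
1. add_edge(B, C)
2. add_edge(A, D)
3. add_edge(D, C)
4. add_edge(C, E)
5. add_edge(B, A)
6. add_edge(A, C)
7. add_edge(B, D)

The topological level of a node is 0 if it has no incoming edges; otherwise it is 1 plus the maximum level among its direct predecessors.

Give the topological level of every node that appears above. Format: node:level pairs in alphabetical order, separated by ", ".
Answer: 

Op 1: add_edge(B, C). Edges now: 1
Op 2: add_edge(A, D). Edges now: 2
Op 3: add_edge(D, C). Edges now: 3
Op 4: add_edge(C, E). Edges now: 4
Op 5: add_edge(B, A). Edges now: 5
Op 6: add_edge(A, C). Edges now: 6
Op 7: add_edge(B, D). Edges now: 7
Compute levels (Kahn BFS):
  sources (in-degree 0): B
  process B: level=0
    B->A: in-degree(A)=0, level(A)=1, enqueue
    B->C: in-degree(C)=2, level(C)>=1
    B->D: in-degree(D)=1, level(D)>=1
  process A: level=1
    A->C: in-degree(C)=1, level(C)>=2
    A->D: in-degree(D)=0, level(D)=2, enqueue
  process D: level=2
    D->C: in-degree(C)=0, level(C)=3, enqueue
  process C: level=3
    C->E: in-degree(E)=0, level(E)=4, enqueue
  process E: level=4
All levels: A:1, B:0, C:3, D:2, E:4

Answer: A:1, B:0, C:3, D:2, E:4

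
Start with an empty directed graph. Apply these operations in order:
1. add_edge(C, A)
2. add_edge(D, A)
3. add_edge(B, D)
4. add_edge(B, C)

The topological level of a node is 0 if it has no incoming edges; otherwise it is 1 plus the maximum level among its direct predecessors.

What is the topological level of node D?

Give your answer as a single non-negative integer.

Answer: 1

Derivation:
Op 1: add_edge(C, A). Edges now: 1
Op 2: add_edge(D, A). Edges now: 2
Op 3: add_edge(B, D). Edges now: 3
Op 4: add_edge(B, C). Edges now: 4
Compute levels (Kahn BFS):
  sources (in-degree 0): B
  process B: level=0
    B->C: in-degree(C)=0, level(C)=1, enqueue
    B->D: in-degree(D)=0, level(D)=1, enqueue
  process C: level=1
    C->A: in-degree(A)=1, level(A)>=2
  process D: level=1
    D->A: in-degree(A)=0, level(A)=2, enqueue
  process A: level=2
All levels: A:2, B:0, C:1, D:1
level(D) = 1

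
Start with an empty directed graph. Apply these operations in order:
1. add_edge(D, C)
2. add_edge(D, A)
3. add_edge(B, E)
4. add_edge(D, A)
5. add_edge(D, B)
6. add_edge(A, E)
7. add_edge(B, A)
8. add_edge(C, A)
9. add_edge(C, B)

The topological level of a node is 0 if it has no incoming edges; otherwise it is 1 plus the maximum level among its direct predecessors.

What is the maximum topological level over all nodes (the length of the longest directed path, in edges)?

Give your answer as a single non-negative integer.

Op 1: add_edge(D, C). Edges now: 1
Op 2: add_edge(D, A). Edges now: 2
Op 3: add_edge(B, E). Edges now: 3
Op 4: add_edge(D, A) (duplicate, no change). Edges now: 3
Op 5: add_edge(D, B). Edges now: 4
Op 6: add_edge(A, E). Edges now: 5
Op 7: add_edge(B, A). Edges now: 6
Op 8: add_edge(C, A). Edges now: 7
Op 9: add_edge(C, B). Edges now: 8
Compute levels (Kahn BFS):
  sources (in-degree 0): D
  process D: level=0
    D->A: in-degree(A)=2, level(A)>=1
    D->B: in-degree(B)=1, level(B)>=1
    D->C: in-degree(C)=0, level(C)=1, enqueue
  process C: level=1
    C->A: in-degree(A)=1, level(A)>=2
    C->B: in-degree(B)=0, level(B)=2, enqueue
  process B: level=2
    B->A: in-degree(A)=0, level(A)=3, enqueue
    B->E: in-degree(E)=1, level(E)>=3
  process A: level=3
    A->E: in-degree(E)=0, level(E)=4, enqueue
  process E: level=4
All levels: A:3, B:2, C:1, D:0, E:4
max level = 4

Answer: 4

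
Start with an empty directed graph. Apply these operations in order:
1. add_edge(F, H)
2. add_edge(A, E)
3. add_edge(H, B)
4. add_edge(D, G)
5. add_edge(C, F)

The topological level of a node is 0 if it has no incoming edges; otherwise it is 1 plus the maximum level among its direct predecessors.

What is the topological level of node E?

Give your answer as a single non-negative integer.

Op 1: add_edge(F, H). Edges now: 1
Op 2: add_edge(A, E). Edges now: 2
Op 3: add_edge(H, B). Edges now: 3
Op 4: add_edge(D, G). Edges now: 4
Op 5: add_edge(C, F). Edges now: 5
Compute levels (Kahn BFS):
  sources (in-degree 0): A, C, D
  process A: level=0
    A->E: in-degree(E)=0, level(E)=1, enqueue
  process C: level=0
    C->F: in-degree(F)=0, level(F)=1, enqueue
  process D: level=0
    D->G: in-degree(G)=0, level(G)=1, enqueue
  process E: level=1
  process F: level=1
    F->H: in-degree(H)=0, level(H)=2, enqueue
  process G: level=1
  process H: level=2
    H->B: in-degree(B)=0, level(B)=3, enqueue
  process B: level=3
All levels: A:0, B:3, C:0, D:0, E:1, F:1, G:1, H:2
level(E) = 1

Answer: 1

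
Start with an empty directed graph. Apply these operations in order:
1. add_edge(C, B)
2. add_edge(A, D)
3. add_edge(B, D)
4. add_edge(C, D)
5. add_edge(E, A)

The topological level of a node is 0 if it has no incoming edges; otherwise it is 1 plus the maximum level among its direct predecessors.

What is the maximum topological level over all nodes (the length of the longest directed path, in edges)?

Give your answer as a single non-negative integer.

Answer: 2

Derivation:
Op 1: add_edge(C, B). Edges now: 1
Op 2: add_edge(A, D). Edges now: 2
Op 3: add_edge(B, D). Edges now: 3
Op 4: add_edge(C, D). Edges now: 4
Op 5: add_edge(E, A). Edges now: 5
Compute levels (Kahn BFS):
  sources (in-degree 0): C, E
  process C: level=0
    C->B: in-degree(B)=0, level(B)=1, enqueue
    C->D: in-degree(D)=2, level(D)>=1
  process E: level=0
    E->A: in-degree(A)=0, level(A)=1, enqueue
  process B: level=1
    B->D: in-degree(D)=1, level(D)>=2
  process A: level=1
    A->D: in-degree(D)=0, level(D)=2, enqueue
  process D: level=2
All levels: A:1, B:1, C:0, D:2, E:0
max level = 2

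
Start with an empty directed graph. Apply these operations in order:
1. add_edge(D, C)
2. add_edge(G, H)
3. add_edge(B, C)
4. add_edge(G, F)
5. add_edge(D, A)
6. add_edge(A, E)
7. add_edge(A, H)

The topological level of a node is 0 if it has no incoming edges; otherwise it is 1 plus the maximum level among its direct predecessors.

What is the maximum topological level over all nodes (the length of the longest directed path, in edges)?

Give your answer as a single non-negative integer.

Op 1: add_edge(D, C). Edges now: 1
Op 2: add_edge(G, H). Edges now: 2
Op 3: add_edge(B, C). Edges now: 3
Op 4: add_edge(G, F). Edges now: 4
Op 5: add_edge(D, A). Edges now: 5
Op 6: add_edge(A, E). Edges now: 6
Op 7: add_edge(A, H). Edges now: 7
Compute levels (Kahn BFS):
  sources (in-degree 0): B, D, G
  process B: level=0
    B->C: in-degree(C)=1, level(C)>=1
  process D: level=0
    D->A: in-degree(A)=0, level(A)=1, enqueue
    D->C: in-degree(C)=0, level(C)=1, enqueue
  process G: level=0
    G->F: in-degree(F)=0, level(F)=1, enqueue
    G->H: in-degree(H)=1, level(H)>=1
  process A: level=1
    A->E: in-degree(E)=0, level(E)=2, enqueue
    A->H: in-degree(H)=0, level(H)=2, enqueue
  process C: level=1
  process F: level=1
  process E: level=2
  process H: level=2
All levels: A:1, B:0, C:1, D:0, E:2, F:1, G:0, H:2
max level = 2

Answer: 2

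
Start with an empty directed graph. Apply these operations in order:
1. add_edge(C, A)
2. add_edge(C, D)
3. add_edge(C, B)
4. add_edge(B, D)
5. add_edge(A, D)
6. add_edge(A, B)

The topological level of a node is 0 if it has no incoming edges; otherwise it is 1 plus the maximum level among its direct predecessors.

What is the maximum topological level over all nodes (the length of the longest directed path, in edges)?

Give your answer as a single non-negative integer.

Op 1: add_edge(C, A). Edges now: 1
Op 2: add_edge(C, D). Edges now: 2
Op 3: add_edge(C, B). Edges now: 3
Op 4: add_edge(B, D). Edges now: 4
Op 5: add_edge(A, D). Edges now: 5
Op 6: add_edge(A, B). Edges now: 6
Compute levels (Kahn BFS):
  sources (in-degree 0): C
  process C: level=0
    C->A: in-degree(A)=0, level(A)=1, enqueue
    C->B: in-degree(B)=1, level(B)>=1
    C->D: in-degree(D)=2, level(D)>=1
  process A: level=1
    A->B: in-degree(B)=0, level(B)=2, enqueue
    A->D: in-degree(D)=1, level(D)>=2
  process B: level=2
    B->D: in-degree(D)=0, level(D)=3, enqueue
  process D: level=3
All levels: A:1, B:2, C:0, D:3
max level = 3

Answer: 3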